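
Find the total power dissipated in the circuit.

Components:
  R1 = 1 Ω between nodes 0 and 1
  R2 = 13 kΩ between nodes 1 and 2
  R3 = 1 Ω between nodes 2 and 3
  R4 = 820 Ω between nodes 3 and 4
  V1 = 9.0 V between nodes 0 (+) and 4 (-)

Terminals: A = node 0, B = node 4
Nodal analysis, taking node 4 as the 0 V reference.
Source V1 fixes V_0 = 9 V.
KCL at each unknown node (sum of currents leaving = 0; resistances in Ω):
  Node 1: (V_1 - 9)/1 + (V_1 - V_2)/13000 = 0
  Node 2: (V_2 - V_1)/13000 + (V_2 - V_3)/1 = 0
  Node 3: (V_3 - V_2)/1 + (V_3 - 0)/820 = 0
Collecting terms (coefficients in siemens):
  1·V_1 - 0.00007692·V_2 = 9
  1·V_2 - 0.00007692·V_1 - 1·V_3 = 0
  1.001·V_3 - 1·V_2 = 0
Solving these 3 simultaneous equations (Gaussian elimination) gives:
  V_1 = 8.999 V, V_2 = 0.5346 V, V_3 = 0.5339 V
Power in each resistor, P = (ΔV)²/R:
  P_R1 = (9 - 8.999)²/1 = 0.000000424 W
  P_R2 = (8.999 - 0.5346)²/13000 = 0.005512 W
  P_R3 = (0.5346 - 0.5339)²/1 = 0.000000424 W
  P_R4 = (0.5339 - 0)²/820 = 0.0003477 W
P_total = P_R1 + P_R2 + P_R3 + P_R4 = 0.00586 W

Final answer: 0.00586 W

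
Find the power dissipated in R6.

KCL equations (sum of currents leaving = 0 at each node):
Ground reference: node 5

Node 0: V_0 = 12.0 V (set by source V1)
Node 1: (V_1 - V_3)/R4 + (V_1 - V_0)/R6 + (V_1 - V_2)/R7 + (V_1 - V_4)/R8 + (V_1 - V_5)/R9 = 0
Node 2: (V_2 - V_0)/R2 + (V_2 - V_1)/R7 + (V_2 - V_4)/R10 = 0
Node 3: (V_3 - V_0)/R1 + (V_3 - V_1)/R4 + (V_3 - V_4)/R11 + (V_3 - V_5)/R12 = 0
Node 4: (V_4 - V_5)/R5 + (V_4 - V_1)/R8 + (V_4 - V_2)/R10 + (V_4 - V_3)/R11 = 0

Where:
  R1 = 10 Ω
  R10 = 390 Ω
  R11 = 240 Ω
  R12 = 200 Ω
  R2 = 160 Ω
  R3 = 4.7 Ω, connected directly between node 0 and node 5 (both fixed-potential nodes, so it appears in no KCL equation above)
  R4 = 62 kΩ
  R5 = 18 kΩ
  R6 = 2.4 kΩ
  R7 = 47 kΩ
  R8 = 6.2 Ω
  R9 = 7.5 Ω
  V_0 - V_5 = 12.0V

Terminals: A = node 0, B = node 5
Nodal analysis, taking node 5 as the 0 V reference.
Source V1 fixes V_0 = 12 V.
KCL at each unknown node (sum of currents leaving = 0; resistances in Ω):
  Node 1: (V_1 - V_3)/62000 + (V_1 - 12)/2400 + (V_1 - V_2)/47000 + (V_1 - V_4)/6.2 + (V_1 - 0)/7.5 = 0
  Node 2: (V_2 - 12)/160 + (V_2 - V_1)/47000 + (V_2 - V_4)/390 = 0
  Node 3: (V_3 - 12)/10 + (V_3 - V_1)/62000 + (V_3 - V_4)/240 + (V_3 - 0)/200 = 0
  Node 4: (V_4 - 0)/18000 + (V_4 - V_1)/6.2 + (V_4 - V_2)/390 + (V_4 - V_3)/240 = 0
Collecting terms (coefficients in siemens):
  0.2951·V_1 - 0.00002128·V_2 - 0.00001613·V_3 - 0.1613·V_4 = 0.005
  0.008835·V_2 - 0.00002128·V_1 - 0.002564·V_4 = 0.075
  0.1092·V_3 - 0.00001613·V_1 - 0.004167·V_4 = 1.2
  0.1681·V_4 - 0.1613·V_1 - 0.002564·V_2 - 0.004167·V_3 = 0
Solving these 4 simultaneous equations (Gaussian elimination) gives:
  V_1 = 0.5059 V, V_2 = 8.749 V, V_3 = 11.02 V, V_4 = 0.8922 V
I_R6 = (V_0 - V_1)/R6 = (12 - 0.5059)/2400 = 0.004789 A
P_R6 = I_R6² × R6 = (0.004789)² × 2400 = 0.05505 W

Final answer: 0.05505 W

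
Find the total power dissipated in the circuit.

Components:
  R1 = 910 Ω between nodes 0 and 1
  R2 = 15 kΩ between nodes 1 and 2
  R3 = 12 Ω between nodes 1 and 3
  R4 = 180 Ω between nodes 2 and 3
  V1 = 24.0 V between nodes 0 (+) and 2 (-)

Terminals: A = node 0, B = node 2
Nodal analysis, taking node 2 as the 0 V reference.
Source V1 fixes V_0 = 24 V.
KCL at each unknown node (sum of currents leaving = 0; resistances in Ω):
  Node 1: (V_1 - 24)/910 + (V_1 - 0)/15000 + (V_1 - V_3)/12 = 0
  Node 3: (V_3 - V_1)/12 + (V_3 - 0)/180 = 0
Collecting terms (coefficients in siemens):
  0.0845·V_1 - 0.08333·V_3 = 0.02637
  0.08889·V_3 - 0.08333·V_1 = 0
Determinant D = (0.0845)(0.08889) - (-0.08333)(-0.08333) = 0.0005666
V_1 = [(0.02637)(0.08889) - (-0.08333)(0)]/D = 4.138 V
V_3 = [(0.0845)(0) - (0.02637)(-0.08333)]/D = 3.879 V
Power in each resistor, P = (ΔV)²/R:
  P_R1 = (24 - 4.138)²/910 = 0.4335 W
  P_R2 = (4.138 - 0)²/15000 = 0.001141 W
  P_R3 = (4.138 - 3.879)²/12 = 0.005573 W
  P_R4 = (0 - 3.879)²/180 = 0.0836 W
P_total = P_R1 + P_R2 + P_R3 + P_R4 = 0.5238 W

Final answer: 0.5238 W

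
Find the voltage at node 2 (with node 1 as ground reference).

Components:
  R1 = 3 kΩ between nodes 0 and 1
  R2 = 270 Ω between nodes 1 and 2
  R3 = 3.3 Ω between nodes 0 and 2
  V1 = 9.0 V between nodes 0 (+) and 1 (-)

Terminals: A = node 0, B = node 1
Nodal analysis, taking node 1 as the 0 V reference.
Source V1 fixes V_0 = 9 V.
KCL at each unknown node (sum of currents leaving = 0; resistances in Ω):
  Node 2: (V_2 - 0)/270 + (V_2 - 9)/3.3 = 0
Collecting terms: 0.3067 × V_2 = 2.727  =>  V_2 = 8.891 V
The requested potential is V_2 = 8.891 V.

Final answer: V_2 = 8.891 V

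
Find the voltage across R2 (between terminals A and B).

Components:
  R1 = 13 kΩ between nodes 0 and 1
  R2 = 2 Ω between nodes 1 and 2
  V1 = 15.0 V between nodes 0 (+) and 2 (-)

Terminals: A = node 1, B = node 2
R1 and R2 are in series across V1 (node 0 → node 1 → node 2), and the output A–B is taken across R2, so this is a voltage divider.
Series current: I = V1/(R1 + R2) = 15/(13000 + 2) = 15/13000 = 0.001154 A
V_R2 = I × R2 = V1 × R2/(R1 + R2) = 15 × 2/13000 = 0.002307 V

Final answer: 0.002307 V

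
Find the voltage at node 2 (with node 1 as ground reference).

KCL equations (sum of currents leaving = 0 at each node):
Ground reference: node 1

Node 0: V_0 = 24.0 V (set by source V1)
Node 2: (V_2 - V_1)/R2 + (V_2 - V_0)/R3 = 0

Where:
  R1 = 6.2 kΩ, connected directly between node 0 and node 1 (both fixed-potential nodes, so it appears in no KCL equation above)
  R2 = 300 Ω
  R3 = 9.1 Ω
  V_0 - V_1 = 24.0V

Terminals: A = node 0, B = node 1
Nodal analysis, taking node 1 as the 0 V reference.
Source V1 fixes V_0 = 24 V.
KCL at each unknown node (sum of currents leaving = 0; resistances in Ω):
  Node 2: (V_2 - 0)/300 + (V_2 - 24)/9.1 = 0
Collecting terms: 0.1132 × V_2 = 2.637  =>  V_2 = 23.29 V
The requested potential is V_2 = 23.29 V.

Final answer: V_2 = 23.29 V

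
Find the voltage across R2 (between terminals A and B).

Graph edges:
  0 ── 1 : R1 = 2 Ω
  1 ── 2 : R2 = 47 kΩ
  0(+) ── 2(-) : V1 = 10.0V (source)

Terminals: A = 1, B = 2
R1 and R2 are in series across V1 (node 0 → node 1 → node 2), and the output A–B is taken across R2, so this is a voltage divider.
Series current: I = V1/(R1 + R2) = 10/(2 + 47000) = 10/47000 = 0.0002128 A
V_R2 = I × R2 = V1 × R2/(R1 + R2) = 10 × 47000/47000 = 10 V

Final answer: 10 V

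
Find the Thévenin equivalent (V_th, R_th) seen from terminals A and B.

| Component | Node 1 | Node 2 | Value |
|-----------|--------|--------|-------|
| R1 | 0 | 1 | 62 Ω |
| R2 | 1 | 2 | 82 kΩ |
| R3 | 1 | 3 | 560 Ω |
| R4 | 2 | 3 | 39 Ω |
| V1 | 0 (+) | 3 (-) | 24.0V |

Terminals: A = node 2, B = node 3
Step 1 — V_th is the open-circuit voltage V_A - V_B (nothing connected across the terminals).
Nodal analysis, taking node 3 as the 0 V reference.
Source V1 fixes V_0 = 24 V.
KCL at each unknown node (sum of currents leaving = 0; resistances in Ω):
  Node 1: (V_1 - 24)/62 + (V_1 - V_2)/82000 + (V_1 - 0)/560 = 0
  Node 2: (V_2 - V_1)/82000 + (V_2 - 0)/39 = 0
Collecting terms (coefficients in siemens):
  0.01793·V_1 - 0.0000122·V_2 = 0.3871
  0.02565·V_2 - 0.0000122·V_1 = 0
Determinant D = (0.01793)(0.02565) - (-0.0000122)(-0.0000122) = 0.0004599
V_1 = [(0.3871)(0.02565) - (-0.0000122)(0)]/D = 21.59 V
V_2 = [(0.01793)(0) - (0.3871)(-0.0000122)]/D = 0.01026 V
V_th = V_2 - V_3 = 0.01026 - 0 = 0.01026 V
Step 2 — R_th: zero the source — replace V1 by a short circuit (node 3 merges into node 0) — and find the resistance seen between A (node 2) and B (node 0).
Reduce the network between node 2 (A) and node 0 (B) by series/parallel combination:
  Rp1 = R1 ‖ R3 (parallel, both between nodes 0 and 1) = 1/(1/62 + 1/560) = 55.82 Ω
  Rs1 = R2 + Rp1 (series, joined only at node 1) = 82000 + 55.82 = 82060 Ω
  Rp2 = R4 ‖ Rs1 (parallel, both between nodes 0 and 2) = 1/(1/39 + 1/82060) = 38.98 Ω
R_th = 38.98 Ω

Final answer: V_th = 0.01026 V, R_th = 38.98 Ω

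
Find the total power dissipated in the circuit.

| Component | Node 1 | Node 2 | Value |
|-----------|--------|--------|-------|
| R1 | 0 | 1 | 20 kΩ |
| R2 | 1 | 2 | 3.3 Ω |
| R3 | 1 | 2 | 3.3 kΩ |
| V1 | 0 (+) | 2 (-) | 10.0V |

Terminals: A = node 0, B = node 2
Nodal analysis, taking node 2 as the 0 V reference.
Source V1 fixes V_0 = 10 V.
KCL at each unknown node (sum of currents leaving = 0; resistances in Ω):
  Node 1: (V_1 - 10)/20000 + (V_1 - 0)/3.3 + (V_1 - 0)/3300 = 0
Collecting terms: 0.3034 × V_1 = 0.0005  =>  V_1 = 0.001648 V
Power in each resistor, P = (ΔV)²/R:
  P_R1 = (10 - 0.001648)²/20000 = 0.004998 W
  P_R2 = (0.001648 - 0)²/3.3 = 0.0000008231 W
  P_R3 = (0.001648 - 0)²/3300 = 0.0000000008231 W
P_total = P_R1 + P_R2 + P_R3 = 0.004999 W

Final answer: 0.004999 W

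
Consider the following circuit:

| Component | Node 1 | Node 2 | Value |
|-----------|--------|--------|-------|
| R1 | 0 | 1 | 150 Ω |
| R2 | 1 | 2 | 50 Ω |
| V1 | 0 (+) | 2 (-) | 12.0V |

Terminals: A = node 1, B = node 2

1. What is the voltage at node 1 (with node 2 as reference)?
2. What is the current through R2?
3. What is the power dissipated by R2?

Nodal analysis, taking node 2 as the 0 V reference.
Source V1 fixes V_0 = 12 V.
KCL at each unknown node (sum of currents leaving = 0; resistances in Ω):
  Node 1: (V_1 - 12)/150 + (V_1 - 0)/50 = 0
Collecting terms: 0.02667 × V_1 = 0.08  =>  V_1 = 3 V
Part 1:
  Read off the nodal solution: V_1 = 3 V
Part 2:
  I_R2 = (V_1 - V_2)/R2 = (3 - 0)/50 = 0.06 A
  Magnitude: I_R2 = 0.06 A
Part 3:
  I_R2 = (V_1 - V_2)/R2 = (3 - 0)/50 = 0.06 A
  P_R2 = I_R2² × R2 = (0.06)² × 50 = 0.18 W

Final answers:
1. V_1 = 3 V
2. I_R2 = 0.06 A
3. P_R2 = 0.18 W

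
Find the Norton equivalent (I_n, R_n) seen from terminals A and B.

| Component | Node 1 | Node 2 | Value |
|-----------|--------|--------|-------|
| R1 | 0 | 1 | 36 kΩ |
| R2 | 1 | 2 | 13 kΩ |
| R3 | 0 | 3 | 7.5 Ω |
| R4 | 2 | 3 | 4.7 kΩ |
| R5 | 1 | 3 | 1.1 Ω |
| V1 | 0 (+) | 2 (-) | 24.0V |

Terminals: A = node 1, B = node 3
Find the Thévenin equivalent first; then I_n = V_th/R_th and R_n = R_th.
Step 1 — V_th is the open-circuit voltage V_A - V_B (nothing connected across the terminals).
Nodal analysis, taking node 2 as the 0 V reference.
Source V1 fixes V_0 = 24 V.
KCL at each unknown node (sum of currents leaving = 0; resistances in Ω):
  Node 1: (V_1 - 24)/36000 + (V_1 - 0)/13000 + (V_1 - V_3)/1.1 = 0
  Node 3: (V_3 - 24)/7.5 + (V_3 - 0)/4700 + (V_3 - V_1)/1.1 = 0
Collecting terms (coefficients in siemens):
  0.9092·V_1 - 0.9091·V_3 = 0.0006667
  1.043·V_3 - 0.9091·V_1 = 3.2
Determinant D = (0.9092)(1.043) - (-0.9091)(-0.9091) = 0.1215
V_1 = [(0.0006667)(1.043) - (-0.9091)(3.2)]/D = 23.95 V
V_3 = [(0.9092)(3.2) - (0.0006667)(-0.9091)]/D = 23.95 V
V_th = V_1 - V_3 = 23.95 - 23.95 = -0.002025 V
Step 2 — R_th: zero the source — replace V1 by a short circuit (node 2 merges into node 0) — and find the resistance seen between A (node 1) and B (node 3).
Reduce the network between node 1 (A) and node 3 (B) by series/parallel combination:
  Rp1 = R1 ‖ R2 (parallel, both between nodes 0 and 1) = 1/(1/36000 + 1/13000) = 9551 Ω
  Rp2 = R3 ‖ R4 (parallel, both between nodes 0 and 3) = 1/(1/7.5 + 1/4700) = 7.488 Ω
  Rs1 = Rp1 + Rp2 (series, joined only at node 0) = 9551 + 7.488 = 9559 Ω
  Rp3 = R5 ‖ Rs1 (parallel, both between nodes 1 and 3) = 1/(1/1.1 + 1/9559) = 1.1 Ω
R_th = 1.1 Ω
I_n = V_th/R_th = -0.002025/1.1 = -0.001841 A, and R_n = R_th = 1.1 Ω

Final answer: I_n = -0.001841 A, R_n = 1.1 Ω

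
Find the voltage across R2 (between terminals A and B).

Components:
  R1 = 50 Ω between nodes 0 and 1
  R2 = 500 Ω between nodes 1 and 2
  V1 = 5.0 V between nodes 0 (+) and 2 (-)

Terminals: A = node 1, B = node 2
R1 and R2 are in series across V1 (node 0 → node 1 → node 2), and the output A–B is taken across R2, so this is a voltage divider.
Series current: I = V1/(R1 + R2) = 5/(50 + 500) = 5/550 = 0.009091 A
V_R2 = I × R2 = V1 × R2/(R1 + R2) = 5 × 500/550 = 4.545 V

Final answer: 4.545 V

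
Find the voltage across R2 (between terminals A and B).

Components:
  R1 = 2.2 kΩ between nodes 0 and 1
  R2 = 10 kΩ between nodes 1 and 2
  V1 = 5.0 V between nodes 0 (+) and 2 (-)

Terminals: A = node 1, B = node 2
R1 and R2 are in series across V1 (node 0 → node 1 → node 2), and the output A–B is taken across R2, so this is a voltage divider.
Series current: I = V1/(R1 + R2) = 5/(2200 + 10000) = 5/12200 = 0.0004098 A
V_R2 = I × R2 = V1 × R2/(R1 + R2) = 5 × 10000/12200 = 4.098 V

Final answer: 4.098 V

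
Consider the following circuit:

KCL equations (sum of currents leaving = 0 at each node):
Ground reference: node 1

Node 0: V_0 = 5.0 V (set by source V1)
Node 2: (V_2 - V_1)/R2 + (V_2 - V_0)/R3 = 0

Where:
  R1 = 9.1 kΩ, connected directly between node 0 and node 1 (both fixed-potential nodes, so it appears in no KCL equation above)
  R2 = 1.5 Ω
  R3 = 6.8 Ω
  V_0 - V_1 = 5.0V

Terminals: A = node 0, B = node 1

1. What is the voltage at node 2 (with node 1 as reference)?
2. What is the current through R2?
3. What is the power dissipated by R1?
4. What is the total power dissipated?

Nodal analysis, taking node 1 as the 0 V reference.
Source V1 fixes V_0 = 5 V.
KCL at each unknown node (sum of currents leaving = 0; resistances in Ω):
  Node 2: (V_2 - 0)/1.5 + (V_2 - 5)/6.8 = 0
Collecting terms: 0.8137 × V_2 = 0.7353  =>  V_2 = 0.9036 V
Part 1:
  Read off the nodal solution: V_2 = 0.9036 V
Part 2:
  I_R2 = (V_1 - V_2)/R2 = (0 - 0.9036)/1.5 = -0.6024 A
  Magnitude: I_R2 = 0.6024 A
Part 3:
  I_R1 = (V_0 - V_1)/R1 = (5 - 0)/9100 = 0.0005495 A
  P_R1 = I_R1² × R1 = (0.0005495)² × 9100 = 0.002747 W
Part 4:
  Power in each resistor, P = (ΔV)²/R:
    P_R1 = (5 - 0)²/9100 = 0.002747 W
    P_R2 = (0 - 0.9036)²/1.5 = 0.5443 W
    P_R3 = (5 - 0.9036)²/6.8 = 2.468 W
  P_total = P_R1 + P_R2 + P_R3 = 3.015 W

Final answers:
1. V_2 = 0.9036 V
2. I_R2 = 0.6024 A
3. P_R1 = 0.002747 W
4. P_total = 3.015 W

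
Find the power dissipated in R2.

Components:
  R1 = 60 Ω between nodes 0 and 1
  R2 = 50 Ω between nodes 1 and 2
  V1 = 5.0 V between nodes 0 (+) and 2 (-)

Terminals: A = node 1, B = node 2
Nodal analysis, taking node 2 as the 0 V reference.
Source V1 fixes V_0 = 5 V.
KCL at each unknown node (sum of currents leaving = 0; resistances in Ω):
  Node 1: (V_1 - 5)/60 + (V_1 - 0)/50 = 0
Collecting terms: 0.03667 × V_1 = 0.08333  =>  V_1 = 2.273 V
I_R2 = (V_1 - V_2)/R2 = (2.273 - 0)/50 = 0.04545 A
P_R2 = I_R2² × R2 = (0.04545)² × 50 = 0.1033 W

Final answer: 0.1033 W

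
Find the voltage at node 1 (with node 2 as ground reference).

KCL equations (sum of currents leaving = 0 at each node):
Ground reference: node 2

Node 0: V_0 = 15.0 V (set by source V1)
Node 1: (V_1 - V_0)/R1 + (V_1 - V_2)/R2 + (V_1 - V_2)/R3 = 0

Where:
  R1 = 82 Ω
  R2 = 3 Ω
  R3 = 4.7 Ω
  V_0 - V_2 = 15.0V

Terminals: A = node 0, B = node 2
Nodal analysis, taking node 2 as the 0 V reference.
Source V1 fixes V_0 = 15 V.
KCL at each unknown node (sum of currents leaving = 0; resistances in Ω):
  Node 1: (V_1 - 15)/82 + (V_1 - 0)/3 + (V_1 - 0)/4.7 = 0
Collecting terms: 0.5583 × V_1 = 0.1829  =>  V_1 = 0.3277 V
The requested potential is V_1 = 0.3277 V.

Final answer: V_1 = 0.3277 V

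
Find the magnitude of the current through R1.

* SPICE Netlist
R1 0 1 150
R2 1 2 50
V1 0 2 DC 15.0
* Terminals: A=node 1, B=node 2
Nodal analysis, taking node 2 as the 0 V reference.
Source V1 fixes V_0 = 15 V.
KCL at each unknown node (sum of currents leaving = 0; resistances in Ω):
  Node 1: (V_1 - 15)/150 + (V_1 - 0)/50 = 0
Collecting terms: 0.02667 × V_1 = 0.1  =>  V_1 = 3.75 V
I_R1 = (V_0 - V_1)/R1 = (15 - 3.75)/150 = 0.075 A
|I_R1| = 0.075 A

Final answer: |I_R1| = 0.075 A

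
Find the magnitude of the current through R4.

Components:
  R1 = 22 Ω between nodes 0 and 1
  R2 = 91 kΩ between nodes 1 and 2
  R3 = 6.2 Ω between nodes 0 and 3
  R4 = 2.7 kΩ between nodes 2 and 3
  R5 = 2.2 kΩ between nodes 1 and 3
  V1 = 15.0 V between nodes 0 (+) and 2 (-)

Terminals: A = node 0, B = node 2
Nodal analysis, taking node 2 as the 0 V reference.
Source V1 fixes V_0 = 15 V.
KCL at each unknown node (sum of currents leaving = 0; resistances in Ω):
  Node 1: (V_1 - 15)/22 + (V_1 - 0)/91000 + (V_1 - V_3)/2200 = 0
  Node 3: (V_3 - 15)/6.2 + (V_3 - 0)/2700 + (V_3 - V_1)/2200 = 0
Collecting terms (coefficients in siemens):
  0.04592·V_1 - 0.0004545·V_3 = 0.6818
  0.1621·V_3 - 0.0004545·V_1 = 2.419
Determinant D = (0.04592)(0.1621) - (-0.0004545)(-0.0004545) = 0.007444
V_1 = [(0.6818)(0.1621) - (-0.0004545)(2.419)]/D = 15 V
V_3 = [(0.04592)(2.419) - (0.6818)(-0.0004545)]/D = 14.97 V
I_R4 = (V_2 - V_3)/R4 = (0 - 14.97)/2700 = -0.005543 A
|I_R4| = 0.005543 A

Final answer: |I_R4| = 0.005543 A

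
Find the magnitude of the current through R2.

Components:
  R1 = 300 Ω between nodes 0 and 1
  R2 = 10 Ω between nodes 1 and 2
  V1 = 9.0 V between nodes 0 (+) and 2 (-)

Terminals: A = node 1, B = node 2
Nodal analysis, taking node 2 as the 0 V reference.
Source V1 fixes V_0 = 9 V.
KCL at each unknown node (sum of currents leaving = 0; resistances in Ω):
  Node 1: (V_1 - 9)/300 + (V_1 - 0)/10 = 0
Collecting terms: 0.1033 × V_1 = 0.03  =>  V_1 = 0.2903 V
I_R2 = (V_1 - V_2)/R2 = (0.2903 - 0)/10 = 0.02903 A
|I_R2| = 0.02903 A

Final answer: |I_R2| = 0.02903 A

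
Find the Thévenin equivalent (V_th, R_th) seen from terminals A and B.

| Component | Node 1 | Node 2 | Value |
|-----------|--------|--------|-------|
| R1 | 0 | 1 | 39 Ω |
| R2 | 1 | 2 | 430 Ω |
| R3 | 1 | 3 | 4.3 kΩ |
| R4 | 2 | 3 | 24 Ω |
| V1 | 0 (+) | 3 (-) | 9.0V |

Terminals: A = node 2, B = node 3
Step 1 — V_th is the open-circuit voltage V_A - V_B (nothing connected across the terminals).
Nodal analysis, taking node 3 as the 0 V reference.
Source V1 fixes V_0 = 9 V.
KCL at each unknown node (sum of currents leaving = 0; resistances in Ω):
  Node 1: (V_1 - 9)/39 + (V_1 - V_2)/430 + (V_1 - 0)/4300 = 0
  Node 2: (V_2 - V_1)/430 + (V_2 - 0)/24 = 0
Collecting terms (coefficients in siemens):
  0.0282·V_1 - 0.002326·V_2 = 0.2308
  0.04399·V_2 - 0.002326·V_1 = 0
Determinant D = (0.0282)(0.04399) - (-0.002326)(-0.002326) = 0.001235
V_1 = [(0.2308)(0.04399) - (-0.002326)(0)]/D = 8.219 V
V_2 = [(0.0282)(0) - (0.2308)(-0.002326)]/D = 0.4345 V
V_th = V_2 - V_3 = 0.4345 - 0 = 0.4345 V
Step 2 — R_th: zero the source — replace V1 by a short circuit (node 3 merges into node 0) — and find the resistance seen between A (node 2) and B (node 0).
Reduce the network between node 2 (A) and node 0 (B) by series/parallel combination:
  Rp1 = R1 ‖ R3 (parallel, both between nodes 0 and 1) = 1/(1/39 + 1/4300) = 38.65 Ω
  Rs1 = R2 + Rp1 (series, joined only at node 1) = 430 + 38.65 = 468.6 Ω
  Rp2 = R4 ‖ Rs1 (parallel, both between nodes 0 and 2) = 1/(1/24 + 1/468.6) = 22.83 Ω
R_th = 22.83 Ω

Final answer: V_th = 0.4345 V, R_th = 22.83 Ω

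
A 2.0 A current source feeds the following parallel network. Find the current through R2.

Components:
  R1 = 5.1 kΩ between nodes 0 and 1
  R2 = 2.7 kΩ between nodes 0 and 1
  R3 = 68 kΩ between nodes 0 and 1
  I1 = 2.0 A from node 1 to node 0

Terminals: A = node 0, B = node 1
All resistors sit directly between nodes 0 and 1, so they are in parallel and share one voltage V; the full source current 2 A splits among them.
1/R_par = 1/5100 + 1/2700 + 1/68000 = 0.0005812 S  =>  R_par = 1721 Ω
V = I × R_par = 2 × 1721 = 3441 V
I_R2 = V/R2 = 3441/2700 = 1.275 A

Final answer: 1.275 A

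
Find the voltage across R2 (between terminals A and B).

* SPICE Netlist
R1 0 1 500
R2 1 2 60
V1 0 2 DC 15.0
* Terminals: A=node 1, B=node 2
R1 and R2 are in series across V1 (node 0 → node 1 → node 2), and the output A–B is taken across R2, so this is a voltage divider.
Series current: I = V1/(R1 + R2) = 15/(500 + 60) = 15/560 = 0.02679 A
V_R2 = I × R2 = V1 × R2/(R1 + R2) = 15 × 60/560 = 1.607 V

Final answer: 1.607 V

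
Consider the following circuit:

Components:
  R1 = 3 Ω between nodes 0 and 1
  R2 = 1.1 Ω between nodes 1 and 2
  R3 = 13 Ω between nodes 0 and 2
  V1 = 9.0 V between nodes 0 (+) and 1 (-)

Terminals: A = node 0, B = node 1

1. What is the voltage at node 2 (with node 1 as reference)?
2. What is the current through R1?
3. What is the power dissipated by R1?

Nodal analysis, taking node 1 as the 0 V reference.
Source V1 fixes V_0 = 9 V.
KCL at each unknown node (sum of currents leaving = 0; resistances in Ω):
  Node 2: (V_2 - 0)/1.1 + (V_2 - 9)/13 = 0
Collecting terms: 0.986 × V_2 = 0.6923  =>  V_2 = 0.7021 V
Part 1:
  Read off the nodal solution: V_2 = 0.7021 V
Part 2:
  I_R1 = (V_0 - V_1)/R1 = (9 - 0)/3 = 3 A
  Magnitude: I_R1 = 3 A
Part 3:
  I_R1 = (V_0 - V_1)/R1 = (9 - 0)/3 = 3 A
  P_R1 = I_R1² × R1 = (3)² × 3 = 27 W

Final answers:
1. V_2 = 0.7021 V
2. I_R1 = 3 A
3. P_R1 = 27 W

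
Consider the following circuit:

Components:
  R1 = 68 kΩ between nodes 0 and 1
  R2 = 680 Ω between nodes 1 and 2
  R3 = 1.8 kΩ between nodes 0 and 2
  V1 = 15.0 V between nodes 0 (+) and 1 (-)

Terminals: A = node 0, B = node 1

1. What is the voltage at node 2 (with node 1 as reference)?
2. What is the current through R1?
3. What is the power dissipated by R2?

Nodal analysis, taking node 1 as the 0 V reference.
Source V1 fixes V_0 = 15 V.
KCL at each unknown node (sum of currents leaving = 0; resistances in Ω):
  Node 2: (V_2 - 0)/680 + (V_2 - 15)/1800 = 0
Collecting terms: 0.002026 × V_2 = 0.008333  =>  V_2 = 4.113 V
Part 1:
  Read off the nodal solution: V_2 = 4.113 V
Part 2:
  I_R1 = (V_0 - V_1)/R1 = (15 - 0)/68000 = 0.0002206 A
  Magnitude: I_R1 = 0.0002206 A
Part 3:
  I_R2 = (V_1 - V_2)/R2 = (0 - 4.113)/680 = -0.006048 A
  P_R2 = I_R2² × R2 = (-0.006048)² × 680 = 0.02488 W

Final answers:
1. V_2 = 4.113 V
2. I_R1 = 0.0002206 A
3. P_R2 = 0.02488 W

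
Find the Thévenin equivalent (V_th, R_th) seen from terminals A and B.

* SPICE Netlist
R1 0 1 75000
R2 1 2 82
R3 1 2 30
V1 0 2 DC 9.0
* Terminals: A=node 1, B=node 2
Step 1 — V_th is the open-circuit voltage V_A - V_B (nothing connected across the terminals).
Nodal analysis, taking node 2 as the 0 V reference.
Source V1 fixes V_0 = 9 V.
KCL at each unknown node (sum of currents leaving = 0; resistances in Ω):
  Node 1: (V_1 - 9)/75000 + (V_1 - 0)/82 + (V_1 - 0)/30 = 0
Collecting terms: 0.04554 × V_1 = 0.00012  =>  V_1 = 0.002635 V
V_th = V_1 - V_2 = 0.002635 - 0 = 0.002635 V
Step 2 — R_th: zero the source — replace V1 by a short circuit (node 2 merges into node 0) — and find the resistance seen between A (node 1) and B (node 0).
Reduce the network between node 1 (A) and node 0 (B) by series/parallel combination:
  Rp1 = R1 ‖ R2 ‖ R3 (parallel, all between nodes 0 and 1) = 1/(1/75000 + 1/82 + 1/30) = 21.96 Ω
R_th = 21.96 Ω

Final answer: V_th = 0.002635 V, R_th = 21.96 Ω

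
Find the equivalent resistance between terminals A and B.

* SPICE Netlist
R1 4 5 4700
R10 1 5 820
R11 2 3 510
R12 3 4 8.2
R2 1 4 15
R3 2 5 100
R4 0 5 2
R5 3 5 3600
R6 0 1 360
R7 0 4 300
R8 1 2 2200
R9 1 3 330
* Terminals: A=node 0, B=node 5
The network is not a plain series/parallel combination. Inject a 1 A test current into terminal A (node 0) and return it from terminal B (node 5); then R_eq = V_A / (1 A).
Nodal analysis, taking node 5 as the 0 V reference.
Current source I_test pushes 1 A into node 0 and draws it out of node 5.
KCL at each unknown node (sum of currents leaving = 0; resistances in Ω):
  Node 0: (V_0 - 0)/2 + (V_0 - V_1)/360 + (V_0 - V_4)/300 - 1 = 0
  Node 1: (V_1 - V_0)/360 + (V_1 - V_4)/15 + (V_1 - V_2)/2200 + (V_1 - V_3)/330 + (V_1 - 0)/820 = 0
  Node 2: (V_2 - V_1)/2200 + (V_2 - 0)/100 + (V_2 - V_3)/510 = 0
  Node 3: (V_3 - V_1)/330 + (V_3 - V_2)/510 + (V_3 - 0)/3600 + (V_3 - V_4)/8.2 = 0
  Node 4: (V_4 - V_0)/300 + (V_4 - V_1)/15 + (V_4 - V_3)/8.2 + (V_4 - 0)/4700 = 0
Collecting terms (coefficients in siemens):
  0.5061·V_0 - 0.002778·V_1 - 0.003333·V_4 = 1
  0.07415·V_1 - 0.002778·V_0 - 0.0004545·V_2 - 0.00303·V_3 - 0.06667·V_4 = 0
  0.01242·V_2 - 0.0004545·V_1 - 0.001961·V_3 = 0
  0.1272·V_3 - 0.00303·V_1 - 0.001961·V_2 - 0.122·V_4 = 0
  0.1922·V_4 - 0.003333·V_0 - 0.06667·V_1 - 0.122·V_3 = 0
Solving these 5 simultaneous equations (Gaussian elimination) gives:
  V_0 = 1.991 V, V_1 = 1.249 V, V_2 = 0.2401 V, V_3 = 1.231 V
  V_4 = 1.249 V
R_eq = V_0 / 1 A = 1.991 Ω

Final answer: 1.991 Ω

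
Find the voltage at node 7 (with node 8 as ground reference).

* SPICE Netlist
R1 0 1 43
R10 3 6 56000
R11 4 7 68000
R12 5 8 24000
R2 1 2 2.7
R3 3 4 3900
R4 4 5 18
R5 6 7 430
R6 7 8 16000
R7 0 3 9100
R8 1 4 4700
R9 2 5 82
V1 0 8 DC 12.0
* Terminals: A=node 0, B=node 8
Nodal analysis, taking node 8 as the 0 V reference.
Source V1 fixes V_0 = 12 V.
KCL at each unknown node (sum of currents leaving = 0; resistances in Ω):
  Node 1: (V_1 - 12)/43 + (V_1 - V_2)/2.7 + (V_1 - V_4)/4700 = 0
  Node 2: (V_2 - V_1)/2.7 + (V_2 - V_5)/82 = 0
  Node 3: (V_3 - V_4)/3900 + (V_3 - 12)/9100 + (V_3 - V_6)/56000 = 0
  Node 4: (V_4 - V_3)/3900 + (V_4 - V_5)/18 + (V_4 - V_1)/4700 + (V_4 - V_7)/68000 = 0
  Node 5: (V_5 - V_4)/18 + (V_5 - V_2)/82 + (V_5 - 0)/24000 = 0
  Node 6: (V_6 - V_7)/430 + (V_6 - V_3)/56000 = 0
  Node 7: (V_7 - V_6)/430 + (V_7 - 0)/16000 + (V_7 - V_4)/68000 = 0
Collecting terms (coefficients in siemens):
  0.3938·V_1 - 0.3704·V_2 - 0.0002128·V_4 = 0.2791
  0.3826·V_2 - 0.3704·V_1 - 0.0122·V_5 = 0
  0.0003842·V_3 - 0.0002564·V_4 - 0.00001786·V_6 = 0.001319
  0.05604·V_4 - 0.0002128·V_1 - 0.0002564·V_3 - 0.05556·V_5 - 0.00001471·V_7 = 0
  0.06779·V_5 - 0.0122·V_2 - 0.05556·V_4 = 0
  0.002343·V_6 - 0.00001786·V_3 - 0.002326·V_7 = 0
  0.002403·V_7 - 0.00001471·V_4 - 0.002326·V_6 = 0
Solving these 7 simultaneous equations (Gaussian elimination) gives:
  V_1 = 11.97 V, V_2 = 11.97 V, V_3 = 11.57 V, V_4 = 11.91 V
  V_5 = 11.91 V, V_6 = 4.062 V, V_7 = 4.005 V
The requested potential is V_7 = 4.005 V.

Final answer: V_7 = 4.005 V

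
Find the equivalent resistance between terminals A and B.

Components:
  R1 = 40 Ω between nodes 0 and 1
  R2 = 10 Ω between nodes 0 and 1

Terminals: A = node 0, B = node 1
Reduce the network between node 0 (A) and node 1 (B) by series/parallel combination:
  Rp1 = R1 ‖ R2 (parallel, both between nodes 0 and 1) = 1/(1/40 + 1/10) = 8 Ω
R_eq = 8 Ω

Final answer: 8 Ω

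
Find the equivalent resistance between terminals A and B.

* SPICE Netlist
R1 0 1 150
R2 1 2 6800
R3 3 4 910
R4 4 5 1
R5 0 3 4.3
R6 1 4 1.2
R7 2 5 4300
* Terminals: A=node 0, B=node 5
The network is not a plain series/parallel combination. Inject a 1 A test current into terminal A (node 0) and return it from terminal B (node 5); then R_eq = V_A / (1 A).
Nodal analysis, taking node 5 as the 0 V reference.
Current source I_test pushes 1 A into node 0 and draws it out of node 5.
KCL at each unknown node (sum of currents leaving = 0; resistances in Ω):
  Node 0: (V_0 - V_1)/150 + (V_0 - V_3)/4.3 - 1 = 0
  Node 1: (V_1 - V_0)/150 + (V_1 - V_2)/6800 + (V_1 - V_4)/1.2 = 0
  Node 2: (V_2 - V_1)/6800 + (V_2 - 0)/4300 = 0
  Node 3: (V_3 - V_0)/4.3 + (V_3 - V_4)/910 = 0
  Node 4: (V_4 - V_1)/1.2 + (V_4 - V_3)/910 + (V_4 - 0)/1 = 0
Collecting terms (coefficients in siemens):
  0.2392·V_0 - 0.006667·V_1 - 0.2326·V_3 = 1
  0.8401·V_1 - 0.006667·V_0 - 0.0001471·V_2 - 0.8333·V_4 = 0
  0.0003796·V_2 - 0.0001471·V_1 = 0
  0.2337·V_3 - 0.2326·V_0 - 0.001099·V_4 = 0
  1.834·V_4 - 0.8333·V_1 - 0.001099·V_3 = 0
Solving these 5 simultaneous equations (Gaussian elimination) gives:
  V_0 = 130.7 V, V_1 = 2.029 V, V_2 = 0.7861 V, V_3 = 130.1 V
  V_4 = 0.9998 V
R_eq = V_0 / 1 A = 130.7 Ω

Final answer: 130.7 Ω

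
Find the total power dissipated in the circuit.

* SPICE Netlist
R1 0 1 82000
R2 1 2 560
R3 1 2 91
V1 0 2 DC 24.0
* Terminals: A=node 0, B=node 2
Nodal analysis, taking node 2 as the 0 V reference.
Source V1 fixes V_0 = 24 V.
KCL at each unknown node (sum of currents leaving = 0; resistances in Ω):
  Node 1: (V_1 - 24)/82000 + (V_1 - 0)/560 + (V_1 - 0)/91 = 0
Collecting terms: 0.01279 × V_1 = 0.0002927  =>  V_1 = 0.02289 V
Power in each resistor, P = (ΔV)²/R:
  P_R1 = (24 - 0.02289)²/82000 = 0.007011 W
  P_R2 = (0.02289 - 0)²/560 = 0.0000009356 W
  P_R3 = (0.02289 - 0)²/91 = 0.000005757 W
P_total = P_R1 + P_R2 + P_R3 = 0.007018 W

Final answer: 0.007018 W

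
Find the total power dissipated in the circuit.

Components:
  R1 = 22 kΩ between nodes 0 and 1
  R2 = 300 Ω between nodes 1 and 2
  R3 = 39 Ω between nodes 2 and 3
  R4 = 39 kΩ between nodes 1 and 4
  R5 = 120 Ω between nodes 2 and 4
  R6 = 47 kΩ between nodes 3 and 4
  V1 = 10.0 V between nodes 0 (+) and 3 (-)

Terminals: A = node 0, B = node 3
Nodal analysis, taking node 3 as the 0 V reference.
Source V1 fixes V_0 = 10 V.
KCL at each unknown node (sum of currents leaving = 0; resistances in Ω):
  Node 1: (V_1 - 10)/22000 + (V_1 - V_2)/300 + (V_1 - V_4)/39000 = 0
  Node 2: (V_2 - V_1)/300 + (V_2 - 0)/39 + (V_2 - V_4)/120 = 0
  Node 4: (V_4 - V_1)/39000 + (V_4 - V_2)/120 + (V_4 - 0)/47000 = 0
Collecting terms (coefficients in siemens):
  0.003404·V_1 - 0.003333·V_2 - 0.00002564·V_4 = 0.0004545
  0.03731·V_2 - 0.003333·V_1 - 0.008333·V_4 = 0
  0.00838·V_4 - 0.00002564·V_1 - 0.008333·V_2 = 0
Solving these 3 simultaneous equations (Gaussian elimination) gives:
  V_1 = 0.1507 V, V_2 = 0.01745 V, V_4 = 0.01781 V
Power in each resistor, P = (ΔV)²/R:
  P_R1 = (10 - 0.1507)²/22000 = 0.004409 W
  P_R2 = (0.1507 - 0.01745)²/300 = 0.00005922 W
  P_R3 = (0.01745 - 0)²/39 = 0.000007804 W
  P_R4 = (0.1507 - 0.01781)²/39000 = 0.000000453 W
  P_R5 = (0.01745 - 0.01781)²/120 = 0.000000001101 W
  P_R6 = (0 - 0.01781)²/47000 = 0.000000006748 W
P_total = P_R1 + P_R2 + P_R3 + P_R4 + P_R5 + P_R6 = 0.004477 W

Final answer: 0.004477 W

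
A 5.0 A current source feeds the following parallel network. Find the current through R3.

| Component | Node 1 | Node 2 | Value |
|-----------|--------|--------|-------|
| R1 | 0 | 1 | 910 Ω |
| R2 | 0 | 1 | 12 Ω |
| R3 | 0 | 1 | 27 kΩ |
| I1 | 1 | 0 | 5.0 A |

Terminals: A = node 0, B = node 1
All resistors sit directly between nodes 0 and 1, so they are in parallel and share one voltage V; the full source current 5 A splits among them.
1/R_par = 1/910 + 1/12 + 1/27000 = 0.08447 S  =>  R_par = 11.84 Ω
V = I × R_par = 5 × 11.84 = 59.19 V
I_R3 = V/R3 = 59.19/27000 = 0.002192 A

Final answer: 0.002192 A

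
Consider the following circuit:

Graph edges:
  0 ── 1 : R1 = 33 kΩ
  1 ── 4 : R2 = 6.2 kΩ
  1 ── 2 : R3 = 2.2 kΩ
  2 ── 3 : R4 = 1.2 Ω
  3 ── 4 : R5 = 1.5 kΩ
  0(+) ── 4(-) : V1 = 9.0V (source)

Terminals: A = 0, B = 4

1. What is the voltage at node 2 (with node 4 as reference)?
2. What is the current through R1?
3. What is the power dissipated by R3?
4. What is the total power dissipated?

Nodal analysis, taking node 4 as the 0 V reference.
Source V1 fixes V_0 = 9 V.
KCL at each unknown node (sum of currents leaving = 0; resistances in Ω):
  Node 1: (V_1 - 9)/33000 + (V_1 - 0)/6200 + (V_1 - V_2)/2200 = 0
  Node 2: (V_2 - V_1)/2200 + (V_2 - V_3)/1.2 = 0
  Node 3: (V_3 - V_2)/1.2 + (V_3 - 0)/1500 = 0
Collecting terms (coefficients in siemens):
  0.0006461·V_1 - 0.0004545·V_2 = 0.0002727
  0.8338·V_2 - 0.0004545·V_1 - 0.8333·V_3 = 0
  0.834·V_3 - 0.8333·V_2 = 0
Solving these 3 simultaneous equations (Gaussian elimination) gives:
  V_1 = 0.5906 V, V_2 = 0.2395 V, V_3 = 0.2394 V
Part 1:
  Read off the nodal solution: V_2 = 0.2395 V
Part 2:
  I_R1 = (V_0 - V_1)/R1 = (9 - 0.5906)/33000 = 0.0002548 A
  Magnitude: I_R1 = 0.0002548 A
Part 3:
  I_R3 = (V_1 - V_2)/R3 = (0.5906 - 0.2395)/2200 = 0.0001596 A
  P_R3 = I_R3² × R3 = (0.0001596)² × 2200 = 0.00005602 W
Part 4:
  Power in each resistor, P = (ΔV)²/R:
    P_R1 = (9 - 0.5906)²/33000 = 0.002143 W
    P_R2 = (0.5906 - 0)²/6200 = 0.00005626 W
    P_R3 = (0.5906 - 0.2395)²/2200 = 0.00005602 W
    P_R4 = (0.2395 - 0.2394)²/1.2 = 0.00000003056 W
    P_R5 = (0.2394 - 0)²/1500 = 0.00003819 W
  P_total = P_R1 + P_R2 + P_R3 + P_R4 + P_R5 = 0.002293 W

Final answers:
1. V_2 = 0.2395 V
2. I_R1 = 0.0002548 A
3. P_R3 = 5.602e-05 W
4. P_total = 0.002293 W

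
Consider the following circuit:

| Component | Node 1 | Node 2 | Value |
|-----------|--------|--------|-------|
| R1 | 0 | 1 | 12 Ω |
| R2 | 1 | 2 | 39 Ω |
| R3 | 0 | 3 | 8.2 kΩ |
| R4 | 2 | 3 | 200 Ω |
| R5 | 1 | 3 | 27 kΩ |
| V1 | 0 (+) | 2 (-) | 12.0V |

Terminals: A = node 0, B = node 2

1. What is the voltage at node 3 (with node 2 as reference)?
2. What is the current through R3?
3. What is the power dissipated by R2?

Nodal analysis, taking node 2 as the 0 V reference.
Source V1 fixes V_0 = 12 V.
KCL at each unknown node (sum of currents leaving = 0; resistances in Ω):
  Node 1: (V_1 - 12)/12 + (V_1 - 0)/39 + (V_1 - V_3)/27000 = 0
  Node 3: (V_3 - 12)/8200 + (V_3 - 0)/200 + (V_3 - V_1)/27000 = 0
Collecting terms (coefficients in siemens):
  0.109·V_1 - 0.00003704·V_3 = 1
  0.005159·V_3 - 0.00003704·V_1 = 0.001463
Determinant D = (0.109)(0.005159) - (-0.00003704)(-0.00003704) = 0.0005624
V_1 = [(1)(0.005159) - (-0.00003704)(0.001463)]/D = 9.173 V
V_3 = [(0.109)(0.001463) - (1)(-0.00003704)]/D = 0.3495 V
Part 1:
  Read off the nodal solution: V_3 = 0.3495 V
Part 2:
  I_R3 = (V_0 - V_3)/R3 = (12 - 0.3495)/8200 = 0.001421 A
  Magnitude: I_R3 = 0.001421 A
Part 3:
  I_R2 = (V_1 - V_2)/R2 = (9.173 - 0)/39 = 0.2352 A
  P_R2 = I_R2² × R2 = (0.2352)² × 39 = 2.158 W

Final answers:
1. V_3 = 0.3495 V
2. I_R3 = 0.001421 A
3. P_R2 = 2.158 W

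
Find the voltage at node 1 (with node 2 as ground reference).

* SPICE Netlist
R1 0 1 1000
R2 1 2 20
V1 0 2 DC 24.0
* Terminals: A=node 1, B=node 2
Nodal analysis, taking node 2 as the 0 V reference.
Source V1 fixes V_0 = 24 V.
KCL at each unknown node (sum of currents leaving = 0; resistances in Ω):
  Node 1: (V_1 - 24)/1000 + (V_1 - 0)/20 = 0
Collecting terms: 0.051 × V_1 = 0.024  =>  V_1 = 0.4706 V
The requested potential is V_1 = 0.4706 V.

Final answer: V_1 = 0.4706 V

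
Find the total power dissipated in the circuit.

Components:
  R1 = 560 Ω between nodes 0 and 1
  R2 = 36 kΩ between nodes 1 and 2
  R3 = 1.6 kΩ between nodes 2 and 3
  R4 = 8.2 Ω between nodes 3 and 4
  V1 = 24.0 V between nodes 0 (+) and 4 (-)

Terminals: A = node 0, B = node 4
Nodal analysis, taking node 4 as the 0 V reference.
Source V1 fixes V_0 = 24 V.
KCL at each unknown node (sum of currents leaving = 0; resistances in Ω):
  Node 1: (V_1 - 24)/560 + (V_1 - V_2)/36000 = 0
  Node 2: (V_2 - V_1)/36000 + (V_2 - V_3)/1600 = 0
  Node 3: (V_3 - V_2)/1600 + (V_3 - 0)/8.2 = 0
Collecting terms (coefficients in siemens):
  0.001813·V_1 - 0.00002778·V_2 = 0.04286
  0.0006528·V_2 - 0.00002778·V_1 - 0.000625·V_3 = 0
  0.1226·V_3 - 0.000625·V_2 = 0
Solving these 3 simultaneous equations (Gaussian elimination) gives:
  V_1 = 23.65 V, V_2 = 1.011 V, V_3 = 0.005156 V
Power in each resistor, P = (ΔV)²/R:
  P_R1 = (24 - 23.65)²/560 = 0.0002214 W
  P_R2 = (23.65 - 1.011)²/36000 = 0.01423 W
  P_R3 = (1.011 - 0.005156)²/1600 = 0.0006326 W
  P_R4 = (0.005156 - 0)²/8.2 = 0.000003242 W
P_total = P_R1 + P_R2 + P_R3 + P_R4 = 0.01509 W

Final answer: 0.01509 W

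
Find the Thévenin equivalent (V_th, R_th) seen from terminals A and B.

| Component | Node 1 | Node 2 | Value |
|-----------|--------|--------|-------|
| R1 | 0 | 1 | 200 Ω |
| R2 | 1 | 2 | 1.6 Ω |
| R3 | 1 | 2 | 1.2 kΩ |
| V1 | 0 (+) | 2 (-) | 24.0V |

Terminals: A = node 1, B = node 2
Step 1 — V_th is the open-circuit voltage V_A - V_B (nothing connected across the terminals).
Nodal analysis, taking node 2 as the 0 V reference.
Source V1 fixes V_0 = 24 V.
KCL at each unknown node (sum of currents leaving = 0; resistances in Ω):
  Node 1: (V_1 - 24)/200 + (V_1 - 0)/1.6 + (V_1 - 0)/1200 = 0
Collecting terms: 0.6308 × V_1 = 0.12  =>  V_1 = 0.1902 V
V_th = V_1 - V_2 = 0.1902 - 0 = 0.1902 V
Step 2 — R_th: zero the source — replace V1 by a short circuit (node 2 merges into node 0) — and find the resistance seen between A (node 1) and B (node 0).
Reduce the network between node 1 (A) and node 0 (B) by series/parallel combination:
  Rp1 = R1 ‖ R2 ‖ R3 (parallel, all between nodes 0 and 1) = 1/(1/200 + 1/1.6 + 1/1200) = 1.585 Ω
R_th = 1.585 Ω

Final answer: V_th = 0.1902 V, R_th = 1.585 Ω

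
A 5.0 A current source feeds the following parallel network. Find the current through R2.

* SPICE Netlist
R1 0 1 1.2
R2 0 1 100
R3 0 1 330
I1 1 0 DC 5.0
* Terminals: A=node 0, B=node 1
All resistors sit directly between nodes 0 and 1, so they are in parallel and share one voltage V; the full source current 5 A splits among them.
1/R_par = 1/1.2 + 1/100 + 1/330 = 0.8464 S  =>  R_par = 1.182 Ω
V = I × R_par = 5 × 1.182 = 5.908 V
I_R2 = V/R2 = 5.908/100 = 0.05908 A

Final answer: 0.05908 A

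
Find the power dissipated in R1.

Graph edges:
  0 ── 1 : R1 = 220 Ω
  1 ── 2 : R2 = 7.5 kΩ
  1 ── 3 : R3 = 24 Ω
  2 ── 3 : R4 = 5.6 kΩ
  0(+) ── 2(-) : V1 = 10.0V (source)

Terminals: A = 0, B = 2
Nodal analysis, taking node 2 as the 0 V reference.
Source V1 fixes V_0 = 10 V.
KCL at each unknown node (sum of currents leaving = 0; resistances in Ω):
  Node 1: (V_1 - 10)/220 + (V_1 - 0)/7500 + (V_1 - V_3)/24 = 0
  Node 3: (V_3 - V_1)/24 + (V_3 - 0)/5600 = 0
Collecting terms (coefficients in siemens):
  0.04635·V_1 - 0.04167·V_3 = 0.04545
  0.04185·V_3 - 0.04167·V_1 = 0
Determinant D = (0.04635)(0.04185) - (-0.04167)(-0.04167) = 0.0002032
V_1 = [(0.04545)(0.04185) - (-0.04167)(0)]/D = 9.359 V
V_3 = [(0.04635)(0) - (0.04545)(-0.04167)]/D = 9.319 V
I_R1 = (V_0 - V_1)/R1 = (10 - 9.359)/220 = 0.002912 A
P_R1 = I_R1² × R1 = (0.002912)² × 220 = 0.001866 W

Final answer: 0.001866 W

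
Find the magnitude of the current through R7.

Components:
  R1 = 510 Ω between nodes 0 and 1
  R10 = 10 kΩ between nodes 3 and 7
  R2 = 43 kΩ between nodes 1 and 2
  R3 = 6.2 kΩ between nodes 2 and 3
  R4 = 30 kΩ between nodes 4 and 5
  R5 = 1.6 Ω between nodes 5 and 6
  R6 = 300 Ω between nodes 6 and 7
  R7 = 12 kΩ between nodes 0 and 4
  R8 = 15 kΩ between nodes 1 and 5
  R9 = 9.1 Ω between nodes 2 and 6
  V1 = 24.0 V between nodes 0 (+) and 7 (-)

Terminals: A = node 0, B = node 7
Nodal analysis, taking node 7 as the 0 V reference.
Source V1 fixes V_0 = 24 V.
KCL at each unknown node (sum of currents leaving = 0; resistances in Ω):
  Node 1: (V_1 - 24)/510 + (V_1 - V_2)/43000 + (V_1 - V_5)/15000 = 0
  Node 2: (V_2 - V_1)/43000 + (V_2 - V_3)/6200 + (V_2 - V_6)/9.1 = 0
  Node 3: (V_3 - V_2)/6200 + (V_3 - 0)/10000 = 0
  Node 4: (V_4 - V_5)/30000 + (V_4 - 24)/12000 = 0
  Node 5: (V_5 - V_4)/30000 + (V_5 - V_6)/1.6 + (V_5 - V_1)/15000 = 0
  Node 6: (V_6 - V_5)/1.6 + (V_6 - 0)/300 + (V_6 - V_2)/9.1 = 0
Collecting terms (coefficients in siemens):
  0.002051·V_1 - 0.00002326·V_2 - 0.00006667·V_5 = 0.04706
  0.1101·V_2 - 0.00002326·V_1 - 0.0001613·V_3 - 0.1099·V_6 = 0
  0.0002613·V_3 - 0.0001613·V_2 = 0
  0.0001167·V_4 - 0.00003333·V_5 = 0.002
  0.6251·V_5 - 0.00006667·V_1 - 0.00003333·V_4 - 0.625·V_6 = 0
  0.7382·V_6 - 0.1099·V_2 - 0.625·V_5 = 0
Solving these 6 simultaneous equations (Gaussian elimination) gives:
  V_1 = 22.98 V, V_2 = 0.7559 V, V_3 = 0.4666 V, V_4 = 17.36 V
  V_5 = 0.7549 V, V_6 = 0.7516 V
I_R7 = (V_0 - V_4)/R7 = (24 - 17.36)/12000 = 0.0005535 A
|I_R7| = 0.0005535 A

Final answer: |I_R7| = 0.0005535 A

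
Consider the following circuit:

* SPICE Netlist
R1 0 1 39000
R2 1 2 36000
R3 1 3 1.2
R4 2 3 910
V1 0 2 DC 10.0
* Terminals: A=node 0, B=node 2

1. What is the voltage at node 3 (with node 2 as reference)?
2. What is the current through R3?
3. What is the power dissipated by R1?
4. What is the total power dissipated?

Nodal analysis, taking node 2 as the 0 V reference.
Source V1 fixes V_0 = 10 V.
KCL at each unknown node (sum of currents leaving = 0; resistances in Ω):
  Node 1: (V_1 - 10)/39000 + (V_1 - 0)/36000 + (V_1 - V_3)/1.2 = 0
  Node 3: (V_3 - V_1)/1.2 + (V_3 - 0)/910 = 0
Collecting terms (coefficients in siemens):
  0.8334·V_1 - 0.8333·V_3 = 0.0002564
  0.8344·V_3 - 0.8333·V_1 = 0
Determinant D = (0.8334)(0.8344) - (-0.8333)(-0.8333) = 0.0009603
V_1 = [(0.0002564)(0.8344) - (-0.8333)(0)]/D = 0.2228 V
V_3 = [(0.8334)(0) - (0.0002564)(-0.8333)]/D = 0.2225 V
Part 1:
  Read off the nodal solution: V_3 = 0.2225 V
Part 2:
  I_R3 = (V_1 - V_3)/R3 = (0.2228 - 0.2225)/1.2 = 0.0002445 A
  Magnitude: I_R3 = 0.0002445 A
Part 3:
  I_R1 = (V_0 - V_1)/R1 = (10 - 0.2228)/39000 = 0.0002507 A
  P_R1 = I_R1² × R1 = (0.0002507)² × 39000 = 0.002451 W
Part 4:
  Power in each resistor, P = (ΔV)²/R:
    P_R1 = (10 - 0.2228)²/39000 = 0.002451 W
    P_R2 = (0.2228 - 0)²/36000 = 0.000001379 W
    P_R3 = (0.2228 - 0.2225)²/1.2 = 0.00000007174 W
    P_R4 = (0 - 0.2225)²/910 = 0.0000544 W
  P_total = P_R1 + P_R2 + P_R3 + P_R4 = 0.002507 W

Final answers:
1. V_3 = 0.2225 V
2. I_R3 = 0.0002445 A
3. P_R1 = 0.002451 W
4. P_total = 0.002507 W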